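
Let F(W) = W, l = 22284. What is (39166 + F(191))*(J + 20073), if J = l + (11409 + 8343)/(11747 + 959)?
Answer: 10591122074229/6353 ≈ 1.6671e+9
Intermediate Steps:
J = 141580128/6353 (J = 22284 + (11409 + 8343)/(11747 + 959) = 22284 + 19752/12706 = 22284 + 19752*(1/12706) = 22284 + 9876/6353 = 141580128/6353 ≈ 22286.)
(39166 + F(191))*(J + 20073) = (39166 + 191)*(141580128/6353 + 20073) = 39357*(269103897/6353) = 10591122074229/6353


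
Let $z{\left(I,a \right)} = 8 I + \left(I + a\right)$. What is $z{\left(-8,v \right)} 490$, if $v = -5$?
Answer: $-37730$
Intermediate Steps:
$z{\left(I,a \right)} = a + 9 I$
$z{\left(-8,v \right)} 490 = \left(-5 + 9 \left(-8\right)\right) 490 = \left(-5 - 72\right) 490 = \left(-77\right) 490 = -37730$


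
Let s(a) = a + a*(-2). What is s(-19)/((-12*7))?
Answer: -19/84 ≈ -0.22619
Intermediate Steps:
s(a) = -a (s(a) = a - 2*a = -a)
s(-19)/((-12*7)) = (-1*(-19))/((-12*7)) = 19/(-84) = 19*(-1/84) = -19/84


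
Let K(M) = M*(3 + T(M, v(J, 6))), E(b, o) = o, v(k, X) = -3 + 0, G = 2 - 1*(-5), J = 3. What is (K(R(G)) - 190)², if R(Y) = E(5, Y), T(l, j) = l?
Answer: 14400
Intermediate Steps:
G = 7 (G = 2 + 5 = 7)
v(k, X) = -3
R(Y) = Y
K(M) = M*(3 + M)
(K(R(G)) - 190)² = (7*(3 + 7) - 190)² = (7*10 - 190)² = (70 - 190)² = (-120)² = 14400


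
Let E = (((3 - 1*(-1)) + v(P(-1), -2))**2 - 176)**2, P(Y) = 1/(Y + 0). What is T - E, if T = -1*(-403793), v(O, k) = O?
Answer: 375904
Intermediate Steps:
P(Y) = 1/Y
T = 403793
E = 27889 (E = (((3 - 1*(-1)) + 1/(-1))**2 - 176)**2 = (((3 + 1) - 1)**2 - 176)**2 = ((4 - 1)**2 - 176)**2 = (3**2 - 176)**2 = (9 - 176)**2 = (-167)**2 = 27889)
T - E = 403793 - 1*27889 = 403793 - 27889 = 375904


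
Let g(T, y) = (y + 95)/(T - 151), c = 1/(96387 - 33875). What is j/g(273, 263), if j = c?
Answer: 61/11189648 ≈ 5.4515e-6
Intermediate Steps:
c = 1/62512 ≈ 1.5997e-5
g(T, y) = (95 + y)/(-151 + T)
j = 1/62512 ≈ 1.5997e-5
j/g(273, 263) = 1/(62512*(((95 + 263)/(-151 + 273)))) = 1/(62512*((358/122))) = 1/(62512*(((1/122)*358))) = 1/(62512*(179/61)) = (1/62512)*(61/179) = 61/11189648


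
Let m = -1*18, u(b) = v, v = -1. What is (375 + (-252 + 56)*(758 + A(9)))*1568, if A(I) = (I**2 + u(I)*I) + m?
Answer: -248962336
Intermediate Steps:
u(b) = -1
m = -18
A(I) = -18 + I**2 - I (A(I) = (I**2 - I) - 18 = -18 + I**2 - I)
(375 + (-252 + 56)*(758 + A(9)))*1568 = (375 + (-252 + 56)*(758 + (-18 + 9**2 - 1*9)))*1568 = (375 - 196*(758 + (-18 + 81 - 9)))*1568 = (375 - 196*(758 + 54))*1568 = (375 - 196*812)*1568 = (375 - 159152)*1568 = -158777*1568 = -248962336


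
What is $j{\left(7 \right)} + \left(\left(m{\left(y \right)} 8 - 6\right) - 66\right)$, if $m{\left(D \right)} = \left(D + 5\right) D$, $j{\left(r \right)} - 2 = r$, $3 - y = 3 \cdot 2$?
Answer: $-111$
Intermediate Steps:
$y = -3$ ($y = 3 - 3 \cdot 2 = 3 - 6 = -3$)
$j{\left(r \right)} = 2 + r$
$m{\left(D \right)} = D \left(5 + D\right)$ ($m{\left(D \right)} = \left(5 + D\right) D = D \left(5 + D\right)$)
$j{\left(7 \right)} + \left(\left(m{\left(y \right)} 8 - 6\right) - 66\right) = \left(2 + 7\right) - \left(72 - - 3 \left(5 - 3\right) 8\right) = 9 - \left(72 - \left(-3\right) 2 \cdot 8\right) = 9 - 120 = -111$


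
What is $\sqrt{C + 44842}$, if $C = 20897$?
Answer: $\sqrt{65739} \approx 256.4$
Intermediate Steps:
$\sqrt{C + 44842} = \sqrt{20897 + 44842} = \sqrt{65739}$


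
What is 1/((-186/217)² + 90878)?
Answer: 49/4453058 ≈ 1.1004e-5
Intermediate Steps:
1/((-186/217)² + 90878) = 1/((-186*1/217)² + 90878) = 1/((-6/7)² + 90878) = 1/(36/49 + 90878) = 1/(4453058/49) = 49/4453058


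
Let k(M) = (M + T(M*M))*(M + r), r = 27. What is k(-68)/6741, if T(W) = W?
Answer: -186796/6741 ≈ -27.710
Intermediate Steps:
k(M) = (27 + M)*(M + M²) (k(M) = (M + M*M)*(M + 27) = (M + M²)*(27 + M) = (27 + M)*(M + M²))
k(-68)/6741 = -68*(27 + (-68)² + 28*(-68))/6741 = -68*(27 + 4624 - 1904)*(1/6741) = -68*2747*(1/6741) = -186796*1/6741 = -186796/6741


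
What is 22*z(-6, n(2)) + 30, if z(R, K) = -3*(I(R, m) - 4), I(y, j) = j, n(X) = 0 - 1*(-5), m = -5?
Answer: 624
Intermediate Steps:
n(X) = 5 (n(X) = 0 + 5 = 5)
z(R, K) = 27 (z(R, K) = -3*(-5 - 4) = -3*(-9) = 27)
22*z(-6, n(2)) + 30 = 22*27 + 30 = 594 + 30 = 624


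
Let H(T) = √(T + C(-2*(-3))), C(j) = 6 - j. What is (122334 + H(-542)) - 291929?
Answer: -169595 + I*√542 ≈ -1.696e+5 + 23.281*I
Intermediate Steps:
H(T) = √T (H(T) = √(T + (6 - (-2)*(-3))) = √(T + (6 - 1*6)) = √(T + (6 - 6)) = √(T + 0) = √T)
(122334 + H(-542)) - 291929 = (122334 + √(-542)) - 291929 = (122334 + I*√542) - 291929 = -169595 + I*√542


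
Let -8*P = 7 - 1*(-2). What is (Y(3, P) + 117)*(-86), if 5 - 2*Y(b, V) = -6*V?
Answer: -39947/4 ≈ -9986.8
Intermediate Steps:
P = -9/8 (P = -(7 - 1*(-2))/8 = -(7 + 2)/8 = -⅛*9 = -9/8 ≈ -1.1250)
Y(b, V) = 5/2 + 3*V (Y(b, V) = 5/2 - (-3)*V = 5/2 + 3*V)
(Y(3, P) + 117)*(-86) = ((5/2 + 3*(-9/8)) + 117)*(-86) = ((5/2 - 27/8) + 117)*(-86) = (-7/8 + 117)*(-86) = (929/8)*(-86) = -39947/4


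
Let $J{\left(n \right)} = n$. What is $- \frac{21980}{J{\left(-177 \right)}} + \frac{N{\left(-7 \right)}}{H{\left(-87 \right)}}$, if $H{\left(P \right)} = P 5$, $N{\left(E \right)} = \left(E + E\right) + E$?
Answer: $\frac{3188339}{25665} \approx 124.23$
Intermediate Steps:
$N{\left(E \right)} = 3 E$ ($N{\left(E \right)} = 2 E + E = 3 E$)
$H{\left(P \right)} = 5 P$
$- \frac{21980}{J{\left(-177 \right)}} + \frac{N{\left(-7 \right)}}{H{\left(-87 \right)}} = - \frac{21980}{-177} + \frac{3 \left(-7\right)}{5 \left(-87\right)} = \left(-21980\right) \left(- \frac{1}{177}\right) - \frac{21}{-435} = \frac{21980}{177} - - \frac{7}{145} = \frac{21980}{177} + \frac{7}{145} = \frac{3188339}{25665}$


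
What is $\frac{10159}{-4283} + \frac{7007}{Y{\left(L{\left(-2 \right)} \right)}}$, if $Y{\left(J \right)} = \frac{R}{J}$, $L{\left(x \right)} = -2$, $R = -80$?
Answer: $\frac{29604621}{171320} \approx 172.8$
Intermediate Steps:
$Y{\left(J \right)} = - \frac{80}{J}$
$\frac{10159}{-4283} + \frac{7007}{Y{\left(L{\left(-2 \right)} \right)}} = \frac{10159}{-4283} + \frac{7007}{\left(-80\right) \frac{1}{-2}} = 10159 \left(- \frac{1}{4283}\right) + \frac{7007}{\left(-80\right) \left(- \frac{1}{2}\right)} = - \frac{10159}{4283} + \frac{7007}{40} = \frac{29604621}{171320}$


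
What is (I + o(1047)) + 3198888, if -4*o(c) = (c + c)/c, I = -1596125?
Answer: 3205525/2 ≈ 1.6028e+6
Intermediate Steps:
o(c) = -½ (o(c) = -(c + c)/(4*c) = -2*c/(4*c) = -¼*2 = -½)
(I + o(1047)) + 3198888 = (-1596125 - ½) + 3198888 = -3192251/2 + 3198888 = 3205525/2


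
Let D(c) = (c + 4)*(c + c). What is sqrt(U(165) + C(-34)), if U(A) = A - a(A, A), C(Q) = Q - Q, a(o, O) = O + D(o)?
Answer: 13*I*sqrt(330) ≈ 236.16*I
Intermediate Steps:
D(c) = 2*c*(4 + c) (D(c) = (4 + c)*(2*c) = 2*c*(4 + c))
a(o, O) = O + 2*o*(4 + o)
C(Q) = 0
U(A) = -2*A*(4 + A) (U(A) = A - (A + 2*A*(4 + A)) = A + (-A - 2*A*(4 + A)) = -2*A*(4 + A))
sqrt(U(165) + C(-34)) = sqrt(-2*165*(4 + 165) + 0) = sqrt(-2*165*169 + 0) = sqrt(-55770 + 0) = sqrt(-55770) = 13*I*sqrt(330)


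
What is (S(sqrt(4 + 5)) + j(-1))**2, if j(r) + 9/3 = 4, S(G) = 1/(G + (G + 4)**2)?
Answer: 2809/2704 ≈ 1.0388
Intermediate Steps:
S(G) = 1/(G + (4 + G)**2)
j(r) = 1 (j(r) = -3 + 4 = 1)
(S(sqrt(4 + 5)) + j(-1))**2 = (1/(sqrt(4 + 5) + (4 + sqrt(4 + 5))**2) + 1)**2 = (1/(sqrt(9) + (4 + sqrt(9))**2) + 1)**2 = (1/(3 + (4 + 3)**2) + 1)**2 = (1/(3 + 7**2) + 1)**2 = (1/(3 + 49) + 1)**2 = (1/52 + 1)**2 = (53/52)**2 = 2809/2704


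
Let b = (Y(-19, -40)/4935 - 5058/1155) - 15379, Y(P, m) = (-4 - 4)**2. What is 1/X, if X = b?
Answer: -54285/835086037 ≈ -6.5005e-5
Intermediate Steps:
Y(P, m) = 64 (Y(P, m) = (-8)**2 = 64)
b = -835086037/54285 (b = (64/4935 - 5058/1155) - 15379 = (64*(1/4935) - 5058*1/1155) - 15379 = (64/4935 - 1686/385) - 15379 = -237022/54285 - 15379 = -835086037/54285 ≈ -15383.)
X = -835086037/54285 ≈ -15383.
1/X = 1/(-835086037/54285) = -54285/835086037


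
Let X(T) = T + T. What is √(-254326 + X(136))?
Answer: I*√254054 ≈ 504.04*I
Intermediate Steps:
X(T) = 2*T
√(-254326 + X(136)) = √(-254326 + 2*136) = √(-254326 + 272) = √(-254054) = I*√254054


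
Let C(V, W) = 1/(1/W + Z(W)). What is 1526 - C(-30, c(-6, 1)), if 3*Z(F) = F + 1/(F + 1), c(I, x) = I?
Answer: 102272/67 ≈ 1526.4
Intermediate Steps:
Z(F) = F/3 + 1/(3*(1 + F)) (Z(F) = (F + 1/(F + 1))/3 = (F + 1/(1 + F))/3 = F/3 + 1/(3*(1 + F)))
C(V, W) = 1/(1/W + (1 + W + W**2)/(3*(1 + W)))
1526 - C(-30, c(-6, 1)) = 1526 - 3*(-6)*(1 - 6)/(3 + (-6)**2 + (-6)**3 + 4*(-6)) = 1526 - 3*(-6)*(-5)/(3 + 36 - 216 - 24) = 1526 - 3*(-6)*(-5)/(-201) = 1526 - 3*(-6)*(-1)*(-5)/201 = 1526 - 1*(-30/67) = 1526 + 30/67 = 102272/67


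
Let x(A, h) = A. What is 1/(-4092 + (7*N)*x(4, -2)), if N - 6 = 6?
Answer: -1/3756 ≈ -0.00026624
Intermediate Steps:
N = 12 (N = 6 + 6 = 12)
1/(-4092 + (7*N)*x(4, -2)) = 1/(-4092 + (7*12)*4) = 1/(-4092 + 84*4) = 1/(-4092 + 336) = 1/(-3756) = -1/3756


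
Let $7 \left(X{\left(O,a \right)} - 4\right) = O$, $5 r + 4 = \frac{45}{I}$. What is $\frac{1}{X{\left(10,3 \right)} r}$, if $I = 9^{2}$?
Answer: $- \frac{315}{1178} \approx -0.2674$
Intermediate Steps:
$I = 81$
$r = - \frac{31}{45}$ ($r = - \frac{4}{5} + \frac{45 \cdot \frac{1}{81}}{5} = - \frac{4}{5} + \frac{1}{5} \cdot \frac{5}{9} = - \frac{4}{5} + \frac{1}{9} = - \frac{31}{45} \approx -0.68889$)
$X{\left(O,a \right)} = 4 + \frac{O}{7}$
$\frac{1}{X{\left(10,3 \right)} r} = \frac{1}{\left(4 + \frac{1}{7} \cdot 10\right) \left(- \frac{31}{45}\right)} = \frac{1}{\left(4 + \frac{10}{7}\right) \left(- \frac{31}{45}\right)} = \frac{1}{\frac{38}{7} \left(- \frac{31}{45}\right)} = \frac{1}{- \frac{1178}{315}} = - \frac{315}{1178}$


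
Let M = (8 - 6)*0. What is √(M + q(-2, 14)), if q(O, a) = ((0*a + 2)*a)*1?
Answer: 2*√7 ≈ 5.2915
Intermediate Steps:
q(O, a) = 2*a (q(O, a) = ((0 + 2)*a)*1 = (2*a)*1 = 2*a)
M = 0 (M = 2*0 = 0)
√(M + q(-2, 14)) = √(0 + 2*14) = √(0 + 28) = √28 = 2*√7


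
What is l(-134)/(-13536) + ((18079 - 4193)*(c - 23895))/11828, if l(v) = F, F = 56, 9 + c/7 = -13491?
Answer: -695425967009/5003244 ≈ -1.3900e+5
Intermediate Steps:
c = -94500 (c = -63 + 7*(-13491) = -63 - 94437 = -94500)
l(v) = 56
l(-134)/(-13536) + ((18079 - 4193)*(c - 23895))/11828 = 56/(-13536) + ((18079 - 4193)*(-94500 - 23895))/11828 = 56*(-1/13536) + (13886*(-118395))*(1/11828) = -7/1692 - 1644032970*1/11828 = -7/1692 - 822016485/5914 = -695425967009/5003244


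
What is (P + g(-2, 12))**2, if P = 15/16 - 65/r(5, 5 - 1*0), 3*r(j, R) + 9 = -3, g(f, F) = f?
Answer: 59049/256 ≈ 230.66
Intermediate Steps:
r(j, R) = -4 (r(j, R) = -3 + (1/3)*(-3) = -3 - 1 = -4)
P = 275/16 (P = 15/16 - 65/(-4) = 15*(1/16) - 65*(-1/4) = 15/16 + 65/4 = 275/16 ≈ 17.188)
(P + g(-2, 12))**2 = (275/16 - 2)**2 = (243/16)**2 = 59049/256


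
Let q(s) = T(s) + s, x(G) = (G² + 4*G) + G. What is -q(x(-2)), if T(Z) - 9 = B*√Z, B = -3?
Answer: -3 + 3*I*√6 ≈ -3.0 + 7.3485*I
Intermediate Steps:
x(G) = G² + 5*G
T(Z) = 9 - 3*√Z
q(s) = 9 + s - 3*√s (q(s) = (9 - 3*√s) + s = 9 + s - 3*√s)
-q(x(-2)) = -(9 - 2*(5 - 2) - 3*I*√2*√(5 - 2)) = -(9 - 2*3 - 3*I*√6) = -(9 - 6 - 3*I*√6) = -(3 - 3*I*√6) = -3 + 3*I*√6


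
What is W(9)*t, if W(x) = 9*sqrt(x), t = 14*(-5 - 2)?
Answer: -2646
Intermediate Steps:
t = -98 (t = 14*(-7) = -98)
W(9)*t = (9*sqrt(9))*(-98) = (9*3)*(-98) = 27*(-98) = -2646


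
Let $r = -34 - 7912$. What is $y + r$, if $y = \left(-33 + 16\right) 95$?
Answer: $-9561$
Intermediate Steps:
$y = -1615$ ($y = \left(-17\right) 95 = -1615$)
$r = -7946$ ($r = -34 - 7912 = -7946$)
$y + r = -1615 - 7946 = -9561$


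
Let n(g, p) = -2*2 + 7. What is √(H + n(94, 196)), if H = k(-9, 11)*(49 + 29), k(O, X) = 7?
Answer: 3*√61 ≈ 23.431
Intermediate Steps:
H = 546 (H = 7*(49 + 29) = 7*78 = 546)
n(g, p) = 3 (n(g, p) = -4 + 7 = 3)
√(H + n(94, 196)) = √(546 + 3) = √549 = 3*√61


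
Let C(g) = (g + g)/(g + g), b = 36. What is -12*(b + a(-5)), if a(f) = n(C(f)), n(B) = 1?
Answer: -444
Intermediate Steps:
C(g) = 1 (C(g) = (2*g)/((2*g)) = (2*g)*(1/(2*g)) = 1)
a(f) = 1
-12*(b + a(-5)) = -12*(36 + 1) = -12*37 = -444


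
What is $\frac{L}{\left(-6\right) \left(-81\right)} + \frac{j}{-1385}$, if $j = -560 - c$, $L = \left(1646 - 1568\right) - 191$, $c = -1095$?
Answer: $- \frac{83303}{134622} \approx -0.61879$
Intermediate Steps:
$L = -113$ ($L = 78 - 191 = -113$)
$j = 535$ ($j = -560 - -1095 = -560 + 1095 = 535$)
$\frac{L}{\left(-6\right) \left(-81\right)} + \frac{j}{-1385} = - \frac{113}{\left(-6\right) \left(-81\right)} + \frac{535}{-1385} = - \frac{113}{486} + 535 \left(- \frac{1}{1385}\right) = \left(-113\right) \frac{1}{486} - \frac{107}{277} = - \frac{113}{486} - \frac{107}{277} = - \frac{83303}{134622}$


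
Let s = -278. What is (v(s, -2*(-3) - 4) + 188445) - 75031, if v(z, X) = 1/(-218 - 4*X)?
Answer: 25631563/226 ≈ 1.1341e+5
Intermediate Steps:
(v(s, -2*(-3) - 4) + 188445) - 75031 = (-1/(218 + 4*(-2*(-3) - 4)) + 188445) - 75031 = (-1/(218 + 4*(6 - 4)) + 188445) - 75031 = (-1/(218 + 4*2) + 188445) - 75031 = (-1/(218 + 8) + 188445) - 75031 = (-1/226 + 188445) - 75031 = 42588569/226 - 75031 = 25631563/226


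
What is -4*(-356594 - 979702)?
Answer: 5345184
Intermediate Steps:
-4*(-356594 - 979702) = -4*(-1336296) = 5345184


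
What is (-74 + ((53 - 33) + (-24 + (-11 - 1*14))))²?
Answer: 10609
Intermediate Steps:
(-74 + ((53 - 33) + (-24 + (-11 - 1*14))))² = (-74 + (20 + (-24 + (-11 - 14))))² = (-74 + (20 + (-24 - 25)))² = (-74 + (20 - 49))² = (-74 - 29)² = (-103)² = 10609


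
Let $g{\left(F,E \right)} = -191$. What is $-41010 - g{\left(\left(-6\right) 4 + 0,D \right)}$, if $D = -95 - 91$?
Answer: $-40819$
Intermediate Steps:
$D = -186$
$-41010 - g{\left(\left(-6\right) 4 + 0,D \right)} = -41010 - -191 = -41010 + 191 = -40819$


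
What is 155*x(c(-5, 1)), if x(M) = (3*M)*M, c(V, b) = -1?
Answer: 465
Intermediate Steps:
x(M) = 3*M²
155*x(c(-5, 1)) = 155*(3*(-1)²) = 155*(3*1) = 155*3 = 465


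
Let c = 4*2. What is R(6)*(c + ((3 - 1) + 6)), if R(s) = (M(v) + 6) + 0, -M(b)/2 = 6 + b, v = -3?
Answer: 0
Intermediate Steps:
c = 8
M(b) = -12 - 2*b (M(b) = -2*(6 + b) = -12 - 2*b)
R(s) = 0 (R(s) = ((-12 - 2*(-3)) + 6) + 0 = ((-12 + 6) + 6) + 0 = (-6 + 6) + 0 = 0 + 0 = 0)
R(6)*(c + ((3 - 1) + 6)) = 0*(8 + ((3 - 1) + 6)) = 0*(8 + (2 + 6)) = 0*(8 + 8) = 0*16 = 0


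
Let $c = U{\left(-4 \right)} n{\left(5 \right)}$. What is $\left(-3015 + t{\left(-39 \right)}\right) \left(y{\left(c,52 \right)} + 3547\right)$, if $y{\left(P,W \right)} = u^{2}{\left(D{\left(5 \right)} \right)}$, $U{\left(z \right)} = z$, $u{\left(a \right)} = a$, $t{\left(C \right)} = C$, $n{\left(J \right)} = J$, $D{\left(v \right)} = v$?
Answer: $-10908888$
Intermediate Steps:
$c = -20$ ($c = \left(-4\right) 5 = -20$)
$y{\left(P,W \right)} = 25$ ($y{\left(P,W \right)} = 5^{2} = 25$)
$\left(-3015 + t{\left(-39 \right)}\right) \left(y{\left(c,52 \right)} + 3547\right) = \left(-3015 - 39\right) \left(25 + 3547\right) = \left(-3054\right) 3572 = -10908888$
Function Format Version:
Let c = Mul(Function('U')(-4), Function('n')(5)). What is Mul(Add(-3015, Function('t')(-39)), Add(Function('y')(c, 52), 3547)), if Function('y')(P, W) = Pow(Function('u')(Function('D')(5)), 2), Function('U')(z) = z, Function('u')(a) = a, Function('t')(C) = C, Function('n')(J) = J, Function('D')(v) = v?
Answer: -10908888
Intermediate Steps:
c = -20 (c = Mul(-4, 5) = -20)
Function('y')(P, W) = 25 (Function('y')(P, W) = Pow(5, 2) = 25)
Mul(Add(-3015, Function('t')(-39)), Add(Function('y')(c, 52), 3547)) = Mul(Add(-3015, -39), Add(25, 3547)) = Mul(-3054, 3572) = -10908888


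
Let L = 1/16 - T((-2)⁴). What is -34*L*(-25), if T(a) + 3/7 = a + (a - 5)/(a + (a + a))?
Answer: -280925/21 ≈ -13377.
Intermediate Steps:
T(a) = -3/7 + a + (-5 + a)/(3*a) (T(a) = -3/7 + (a + (a - 5)/(a + (a + a))) = -3/7 + (a + (-5 + a)/(a + 2*a)) = -3/7 + (a + (-5 + a)/((3*a))) = -3/7 + (a + (-5 + a)*(1/(3*a))) = -3/7 + (a + (-5 + a)/(3*a)) = -3/7 + a + (-5 + a)/(3*a))
L = -661/42 (L = 1/16 - (-2/21 + (-2)⁴ - 5/(3*((-2)⁴))) = 1/16 - (-2/21 + 16 - 5/3/16) = 1/16 - (-2/21 + 16 - 5/3*1/16) = 1/16 - (-2/21 + 16 - 5/48) = 1/16 - 1*5309/336 = 1/16 - 5309/336 = -661/42 ≈ -15.738)
-34*L*(-25) = -34*(-661/42)*(-25) = (11237/21)*(-25) = -280925/21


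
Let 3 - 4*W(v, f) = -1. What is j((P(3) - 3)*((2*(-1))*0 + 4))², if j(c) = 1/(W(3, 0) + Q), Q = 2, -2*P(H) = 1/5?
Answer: ⅑ ≈ 0.11111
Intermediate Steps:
W(v, f) = 1 (W(v, f) = ¾ - ¼*(-1) = ¾ + ¼ = 1)
P(H) = -⅒ (P(H) = -½/5 = -½*⅕ = -⅒)
j(c) = ⅓ (j(c) = 1/(1 + 2) = 1/3 = ⅓)
j((P(3) - 3)*((2*(-1))*0 + 4))² = (⅓)² = ⅑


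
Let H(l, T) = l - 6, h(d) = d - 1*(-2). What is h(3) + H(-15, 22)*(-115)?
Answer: 2420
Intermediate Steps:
h(d) = 2 + d (h(d) = d + 2 = 2 + d)
H(l, T) = -6 + l
h(3) + H(-15, 22)*(-115) = (2 + 3) + (-6 - 15)*(-115) = 5 - 21*(-115) = 5 + 2415 = 2420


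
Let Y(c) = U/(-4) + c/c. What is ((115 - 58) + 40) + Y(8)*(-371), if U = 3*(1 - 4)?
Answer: -4435/4 ≈ -1108.8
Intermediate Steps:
U = -9 (U = 3*(-3) = -9)
Y(c) = 13/4 (Y(c) = -9/(-4) + c/c = -9*(-¼) + 1 = 9/4 + 1 = 13/4)
((115 - 58) + 40) + Y(8)*(-371) = ((115 - 58) + 40) + (13/4)*(-371) = (57 + 40) - 4823/4 = 97 - 4823/4 = -4435/4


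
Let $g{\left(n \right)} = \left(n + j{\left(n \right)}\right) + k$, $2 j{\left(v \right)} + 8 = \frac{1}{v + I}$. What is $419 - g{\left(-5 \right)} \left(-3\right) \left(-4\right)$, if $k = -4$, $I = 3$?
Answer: $578$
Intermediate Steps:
$j{\left(v \right)} = -4 + \frac{1}{2 \left(3 + v\right)}$ ($j{\left(v \right)} = -4 + \frac{1}{2 \left(v + 3\right)} = -4 + \frac{1}{2 \left(3 + v\right)}$)
$g{\left(n \right)} = -4 + n + \frac{-23 - 8 n}{2 \left(3 + n\right)}$ ($g{\left(n \right)} = \left(n + \frac{-23 - 8 n}{2 \left(3 + n\right)}\right) - 4 = -4 + n + \frac{-23 - 8 n}{2 \left(3 + n\right)}$)
$419 - g{\left(-5 \right)} \left(-3\right) \left(-4\right) = 419 - \frac{- \frac{47}{2} + \left(-5\right)^{2} - -25}{3 - 5} \left(-3\right) \left(-4\right) = 419 - \frac{- \frac{47}{2} + 25 + 25}{-2} \left(-3\right) \left(-4\right) = 419 - \left(- \frac{1}{2}\right) \frac{53}{2} \left(-3\right) \left(-4\right) = 419 - \left(- \frac{53}{4}\right) \left(-3\right) \left(-4\right) = 419 - \frac{159}{4} \left(-4\right) = 419 - -159 = 419 + 159 = 578$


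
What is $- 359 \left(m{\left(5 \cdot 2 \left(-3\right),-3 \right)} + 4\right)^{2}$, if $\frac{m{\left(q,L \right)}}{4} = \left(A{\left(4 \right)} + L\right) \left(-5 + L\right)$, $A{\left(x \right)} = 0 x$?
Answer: $-3590000$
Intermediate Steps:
$A{\left(x \right)} = 0$
$m{\left(q,L \right)} = 4 L \left(-5 + L\right)$ ($m{\left(q,L \right)} = 4 \left(0 + L\right) \left(-5 + L\right) = 4 L \left(-5 + L\right)$)
$- 359 \left(m{\left(5 \cdot 2 \left(-3\right),-3 \right)} + 4\right)^{2} = - 359 \left(4 \left(-3\right) \left(-5 - 3\right) + 4\right)^{2} = - 359 \left(4 \left(-3\right) \left(-8\right) + 4\right)^{2} = - 359 \left(96 + 4\right)^{2} = - 359 \cdot 100^{2} = \left(-359\right) 10000 = -3590000$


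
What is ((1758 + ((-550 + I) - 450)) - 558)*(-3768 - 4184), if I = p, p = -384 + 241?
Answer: -453264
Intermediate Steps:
p = -143
I = -143
((1758 + ((-550 + I) - 450)) - 558)*(-3768 - 4184) = ((1758 + ((-550 - 143) - 450)) - 558)*(-3768 - 4184) = ((1758 + (-693 - 450)) - 558)*(-7952) = ((1758 - 1143) - 558)*(-7952) = (615 - 558)*(-7952) = 57*(-7952) = -453264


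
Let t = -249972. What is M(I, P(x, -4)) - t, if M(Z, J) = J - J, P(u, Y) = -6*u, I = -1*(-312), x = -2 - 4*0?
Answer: 249972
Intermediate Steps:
x = -2 (x = -2 + 0 = -2)
I = 312
M(Z, J) = 0
M(I, P(x, -4)) - t = 0 - 1*(-249972) = 0 + 249972 = 249972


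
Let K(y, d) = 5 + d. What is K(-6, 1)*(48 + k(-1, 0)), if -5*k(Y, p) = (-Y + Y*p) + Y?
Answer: 288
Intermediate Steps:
k(Y, p) = -Y*p/5 (k(Y, p) = -((-Y + Y*p) + Y)/5 = -Y*p/5)
K(-6, 1)*(48 + k(-1, 0)) = (5 + 1)*(48 - ⅕*(-1)*0) = 6*(48 + 0) = 6*48 = 288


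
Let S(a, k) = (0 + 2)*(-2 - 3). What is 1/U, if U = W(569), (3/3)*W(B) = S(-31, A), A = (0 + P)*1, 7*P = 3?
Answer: -⅒ ≈ -0.10000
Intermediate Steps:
P = 3/7 (P = (⅐)*3 = 3/7 ≈ 0.42857)
A = 3/7 (A = (0 + 3/7)*1 = (3/7)*1 = 3/7 ≈ 0.42857)
S(a, k) = -10 (S(a, k) = 2*(-5) = -10)
W(B) = -10
U = -10
1/U = 1/(-10) = -⅒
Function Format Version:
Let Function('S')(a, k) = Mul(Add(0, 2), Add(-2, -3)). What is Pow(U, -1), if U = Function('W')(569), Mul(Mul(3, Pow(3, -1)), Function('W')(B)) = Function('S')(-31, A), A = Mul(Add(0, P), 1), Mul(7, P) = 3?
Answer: Rational(-1, 10) ≈ -0.10000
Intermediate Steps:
P = Rational(3, 7) (P = Mul(Rational(1, 7), 3) = Rational(3, 7) ≈ 0.42857)
A = Rational(3, 7) (A = Mul(Add(0, Rational(3, 7)), 1) = Mul(Rational(3, 7), 1) = Rational(3, 7) ≈ 0.42857)
Function('S')(a, k) = -10 (Function('S')(a, k) = Mul(2, -5) = -10)
Function('W')(B) = -10
U = -10
Pow(U, -1) = Pow(-10, -1) = Rational(-1, 10)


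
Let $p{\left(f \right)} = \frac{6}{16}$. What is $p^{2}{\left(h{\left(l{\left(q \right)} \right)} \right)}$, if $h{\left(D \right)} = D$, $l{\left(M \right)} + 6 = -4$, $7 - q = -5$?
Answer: $\frac{9}{64} \approx 0.14063$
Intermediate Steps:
$q = 12$ ($q = 7 - -5 = 7 + 5 = 12$)
$l{\left(M \right)} = -10$ ($l{\left(M \right)} = -6 - 4 = -10$)
$p{\left(f \right)} = \frac{3}{8}$ ($p{\left(f \right)} = 6 \cdot \frac{1}{16} = \frac{3}{8}$)
$p^{2}{\left(h{\left(l{\left(q \right)} \right)} \right)} = \left(\frac{3}{8}\right)^{2} = \frac{9}{64}$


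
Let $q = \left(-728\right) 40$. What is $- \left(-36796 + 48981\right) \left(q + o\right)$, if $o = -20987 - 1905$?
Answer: $633766220$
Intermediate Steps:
$q = -29120$
$o = -22892$
$- \left(-36796 + 48981\right) \left(q + o\right) = - \left(-36796 + 48981\right) \left(-29120 - 22892\right) = - 12185 \left(-52012\right) = \left(-1\right) \left(-633766220\right) = 633766220$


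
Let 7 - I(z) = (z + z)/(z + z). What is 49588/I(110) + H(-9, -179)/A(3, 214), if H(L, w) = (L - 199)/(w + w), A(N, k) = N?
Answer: 1479410/179 ≈ 8264.9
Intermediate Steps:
I(z) = 6 (I(z) = 7 - (z + z)/(z + z) = 7 - 2*z/(2*z) = 7 - 2*z*1/(2*z) = 7 - 1*1 = 7 - 1 = 6)
H(L, w) = (-199 + L)/(2*w) (H(L, w) = (-199 + L)/((2*w)) = (-199 + L)*(1/(2*w)) = (-199 + L)/(2*w))
49588/I(110) + H(-9, -179)/A(3, 214) = 49588/6 + ((1/2)*(-199 - 9)/(-179))/3 = 49588*(1/6) + ((1/2)*(-1/179)*(-208))*(1/3) = 24794/3 + (104/179)*(1/3) = 24794/3 + 104/537 = 1479410/179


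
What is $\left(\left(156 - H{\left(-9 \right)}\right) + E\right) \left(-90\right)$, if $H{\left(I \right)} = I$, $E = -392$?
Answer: $20430$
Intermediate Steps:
$\left(\left(156 - H{\left(-9 \right)}\right) + E\right) \left(-90\right) = \left(\left(156 - -9\right) - 392\right) \left(-90\right) = \left(\left(156 + 9\right) - 392\right) \left(-90\right) = \left(165 - 392\right) \left(-90\right) = \left(-227\right) \left(-90\right) = 20430$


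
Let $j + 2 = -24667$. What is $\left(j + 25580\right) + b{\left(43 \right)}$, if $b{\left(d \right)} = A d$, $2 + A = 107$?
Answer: $5426$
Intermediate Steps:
$A = 105$ ($A = -2 + 107 = 105$)
$j = -24669$ ($j = -2 - 24667 = -24669$)
$b{\left(d \right)} = 105 d$
$\left(j + 25580\right) + b{\left(43 \right)} = \left(-24669 + 25580\right) + 105 \cdot 43 = 911 + 4515 = 5426$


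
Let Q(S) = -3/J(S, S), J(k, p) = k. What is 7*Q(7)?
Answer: -3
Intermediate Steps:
Q(S) = -3/S
7*Q(7) = 7*(-3/7) = -3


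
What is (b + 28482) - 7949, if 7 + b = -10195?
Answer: 10331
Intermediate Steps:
b = -10202 (b = -7 - 10195 = -10202)
(b + 28482) - 7949 = (-10202 + 28482) - 7949 = 18280 - 7949 = 10331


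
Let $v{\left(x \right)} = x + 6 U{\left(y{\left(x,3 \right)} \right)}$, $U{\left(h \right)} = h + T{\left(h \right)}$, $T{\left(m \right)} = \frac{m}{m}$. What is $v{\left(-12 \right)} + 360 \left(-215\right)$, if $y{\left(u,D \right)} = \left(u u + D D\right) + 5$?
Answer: $-76458$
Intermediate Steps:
$T{\left(m \right)} = 1$
$y{\left(u,D \right)} = 5 + D^{2} + u^{2}$ ($y{\left(u,D \right)} = \left(u^{2} + D^{2}\right) + 5 = \left(D^{2} + u^{2}\right) + 5 = 5 + D^{2} + u^{2}$)
$U{\left(h \right)} = 1 + h$ ($U{\left(h \right)} = h + 1 = 1 + h$)
$v{\left(x \right)} = 90 + x + 6 x^{2}$ ($v{\left(x \right)} = x + 6 \left(1 + \left(5 + 3^{2} + x^{2}\right)\right) = x + 6 \left(1 + \left(5 + 9 + x^{2}\right)\right) = x + 6 \left(1 + \left(14 + x^{2}\right)\right) = x + 6 \left(15 + x^{2}\right) = x + \left(90 + 6 x^{2}\right) = 90 + x + 6 x^{2}$)
$v{\left(-12 \right)} + 360 \left(-215\right) = \left(90 - 12 + 6 \left(-12\right)^{2}\right) + 360 \left(-215\right) = \left(90 - 12 + 6 \cdot 144\right) - 77400 = \left(90 - 12 + 864\right) - 77400 = 942 - 77400 = -76458$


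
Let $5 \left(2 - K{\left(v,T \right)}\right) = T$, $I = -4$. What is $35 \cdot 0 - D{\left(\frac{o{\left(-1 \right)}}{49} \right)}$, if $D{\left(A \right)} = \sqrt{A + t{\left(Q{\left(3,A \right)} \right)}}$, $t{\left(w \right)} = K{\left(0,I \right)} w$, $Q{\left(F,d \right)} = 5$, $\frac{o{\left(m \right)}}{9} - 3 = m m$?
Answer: $- \frac{19 \sqrt{2}}{7} \approx -3.8386$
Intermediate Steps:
$K{\left(v,T \right)} = 2 - \frac{T}{5}$
$o{\left(m \right)} = 27 + 9 m^{2}$ ($o{\left(m \right)} = 27 + 9 m m = 27 + 9 m^{2}$)
$t{\left(w \right)} = \frac{14 w}{5}$ ($t{\left(w \right)} = \left(2 - - \frac{4}{5}\right) w = \left(2 + \frac{4}{5}\right) w = \frac{14 w}{5}$)
$D{\left(A \right)} = \sqrt{14 + A}$ ($D{\left(A \right)} = \sqrt{A + \frac{14}{5} \cdot 5} = \sqrt{A + 14} = \sqrt{14 + A}$)
$35 \cdot 0 - D{\left(\frac{o{\left(-1 \right)}}{49} \right)} = 35 \cdot 0 - \sqrt{14 + \frac{27 + 9 \left(-1\right)^{2}}{49}} = 0 - \sqrt{14 + \left(27 + 9 \cdot 1\right) \frac{1}{49}} = 0 - \sqrt{14 + \left(27 + 9\right) \frac{1}{49}} = 0 - \sqrt{14 + 36 \cdot \frac{1}{49}} = 0 - \sqrt{14 + \frac{36}{49}} = 0 - \sqrt{\frac{722}{49}} = 0 - \frac{19 \sqrt{2}}{7} = - \frac{19 \sqrt{2}}{7}$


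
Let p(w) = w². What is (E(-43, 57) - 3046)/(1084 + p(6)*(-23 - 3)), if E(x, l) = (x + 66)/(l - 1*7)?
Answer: -152277/7400 ≈ -20.578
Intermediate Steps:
E(x, l) = (66 + x)/(-7 + l) (E(x, l) = (66 + x)/(l - 7) = (66 + x)/(-7 + l))
(E(-43, 57) - 3046)/(1084 + p(6)*(-23 - 3)) = ((66 - 43)/(-7 + 57) - 3046)/(1084 + 6²*(-23 - 3)) = (23/50 - 3046)/(1084 + 36*(-26)) = ((1/50)*23 - 3046)/(1084 - 936) = (23/50 - 3046)/148 = -152277/50*1/148 = -152277/7400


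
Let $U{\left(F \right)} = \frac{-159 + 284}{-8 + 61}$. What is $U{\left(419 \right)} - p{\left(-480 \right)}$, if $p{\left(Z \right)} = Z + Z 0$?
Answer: $\frac{25565}{53} \approx 482.36$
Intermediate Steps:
$p{\left(Z \right)} = Z$ ($p{\left(Z \right)} = Z + 0 = Z$)
$U{\left(F \right)} = \frac{125}{53}$
$U{\left(419 \right)} - p{\left(-480 \right)} = \frac{125}{53} - -480 = \frac{125}{53} + 480 = \frac{25565}{53}$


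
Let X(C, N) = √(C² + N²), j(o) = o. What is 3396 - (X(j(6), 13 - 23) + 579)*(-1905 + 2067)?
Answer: -90402 - 324*√34 ≈ -92291.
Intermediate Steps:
3396 - (X(j(6), 13 - 23) + 579)*(-1905 + 2067) = 3396 - (√(6² + (13 - 23)²) + 579)*(-1905 + 2067) = 3396 - (√(36 + (-10)²) + 579)*162 = 3396 - (√(36 + 100) + 579)*162 = 3396 - (√136 + 579)*162 = 3396 - (2*√34 + 579)*162 = 3396 - (579 + 2*√34)*162 = 3396 - (93798 + 324*√34) = 3396 + (-93798 - 324*√34) = -90402 - 324*√34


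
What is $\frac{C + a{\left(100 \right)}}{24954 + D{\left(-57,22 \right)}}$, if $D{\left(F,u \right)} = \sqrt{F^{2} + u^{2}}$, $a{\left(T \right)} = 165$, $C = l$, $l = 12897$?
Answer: $\frac{325949148}{622698383} - \frac{13062 \sqrt{3733}}{622698383} \approx 0.52216$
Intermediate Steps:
$C = 12897$
$\frac{C + a{\left(100 \right)}}{24954 + D{\left(-57,22 \right)}} = \frac{12897 + 165}{24954 + \sqrt{\left(-57\right)^{2} + 22^{2}}} = \frac{13062}{24954 + \sqrt{3249 + 484}} = \frac{13062}{24954 + \sqrt{3733}}$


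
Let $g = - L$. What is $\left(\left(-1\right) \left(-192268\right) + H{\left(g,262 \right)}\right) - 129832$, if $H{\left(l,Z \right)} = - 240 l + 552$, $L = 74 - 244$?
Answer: $22188$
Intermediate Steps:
$L = -170$
$g = 170$ ($g = \left(-1\right) \left(-170\right) = 170$)
$H{\left(l,Z \right)} = 552 - 240 l$
$\left(\left(-1\right) \left(-192268\right) + H{\left(g,262 \right)}\right) - 129832 = \left(\left(-1\right) \left(-192268\right) + \left(552 - 40800\right)\right) - 129832 = \left(192268 + \left(552 - 40800\right)\right) - 129832 = \left(192268 - 40248\right) - 129832 = 152020 - 129832 = 22188$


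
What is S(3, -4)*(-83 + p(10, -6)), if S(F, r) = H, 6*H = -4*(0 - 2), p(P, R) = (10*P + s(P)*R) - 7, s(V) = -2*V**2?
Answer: 4840/3 ≈ 1613.3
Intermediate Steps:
p(P, R) = -7 + 10*P - 2*R*P**2 (p(P, R) = (10*P + (-2*P**2)*R) - 7 = (10*P - 2*R*P**2) - 7 = -7 + 10*P - 2*R*P**2)
H = 4/3 (H = (-4*(0 - 2))/6 = (-4*(-2))/6 = (1/6)*8 = 4/3 ≈ 1.3333)
S(F, r) = 4/3
S(3, -4)*(-83 + p(10, -6)) = 4*(-83 + (-7 + 10*10 - 2*(-6)*10**2))/3 = 4*(-83 + (-7 + 100 - 2*(-6)*100))/3 = 4*(-83 + (-7 + 100 + 1200))/3 = 4*(-83 + 1293)/3 = (4/3)*1210 = 4840/3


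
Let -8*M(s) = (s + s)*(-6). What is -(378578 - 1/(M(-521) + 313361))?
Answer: -236671443900/625159 ≈ -3.7858e+5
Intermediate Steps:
M(s) = 3*s/2 (M(s) = -(s + s)*(-6)/8 = -2*s*(-6)/8 = -(-3)*s/2 = 3*s/2)
-(378578 - 1/(M(-521) + 313361)) = -(378578 - 1/((3/2)*(-521) + 313361)) = -(378578 - 1/(-1563/2 + 313361)) = -(378578 - 1/625159/2) = -(378578 - 1*2/625159) = -(378578 - 2/625159) = -1*236671443900/625159 = -236671443900/625159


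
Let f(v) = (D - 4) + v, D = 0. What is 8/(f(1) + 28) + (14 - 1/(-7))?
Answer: 2531/175 ≈ 14.463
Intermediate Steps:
f(v) = -4 + v (f(v) = (0 - 4) + v = -4 + v)
8/(f(1) + 28) + (14 - 1/(-7)) = 8/((-4 + 1) + 28) + (14 - 1/(-7)) = 8/(-3 + 28) + (14 - 1*(-1/7)) = 8/25 + (14 + 1/7) = (1/25)*8 + 99/7 = 8/25 + 99/7 = 2531/175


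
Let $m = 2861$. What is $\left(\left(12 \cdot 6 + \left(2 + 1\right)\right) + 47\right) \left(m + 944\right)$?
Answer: $464210$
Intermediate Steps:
$\left(\left(12 \cdot 6 + \left(2 + 1\right)\right) + 47\right) \left(m + 944\right) = \left(\left(12 \cdot 6 + \left(2 + 1\right)\right) + 47\right) \left(2861 + 944\right) = \left(\left(72 + 3\right) + 47\right) 3805 = \left(75 + 47\right) 3805 = 122 \cdot 3805 = 464210$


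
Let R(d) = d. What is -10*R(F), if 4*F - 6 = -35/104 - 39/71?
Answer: -188815/14768 ≈ -12.785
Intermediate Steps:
F = 37763/29536 (F = 3/2 + (-35/104 - 39/71)/4 = 3/2 + (¼)*(-6541/7384) = 3/2 - 6541/29536 = 37763/29536 ≈ 1.2785)
-10*R(F) = -10*37763/29536 = -188815/14768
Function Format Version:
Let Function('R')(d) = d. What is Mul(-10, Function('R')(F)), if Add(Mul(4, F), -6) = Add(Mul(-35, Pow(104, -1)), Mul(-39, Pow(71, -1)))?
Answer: Rational(-188815, 14768) ≈ -12.785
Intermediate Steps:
F = Rational(37763, 29536) (F = Add(Rational(3, 2), Mul(Rational(1, 4), Add(Mul(-35, Pow(104, -1)), Mul(-39, Pow(71, -1))))) = Add(Rational(3, 2), Mul(Rational(1, 4), Add(Mul(-35, Rational(1, 104)), Mul(-39, Rational(1, 71))))) = Add(Rational(3, 2), Mul(Rational(1, 4), Add(Rational(-35, 104), Rational(-39, 71)))) = Add(Rational(3, 2), Mul(Rational(1, 4), Rational(-6541, 7384))) = Add(Rational(3, 2), Rational(-6541, 29536)) = Rational(37763, 29536) ≈ 1.2785)
Mul(-10, Function('R')(F)) = Mul(-10, Rational(37763, 29536)) = Rational(-188815, 14768)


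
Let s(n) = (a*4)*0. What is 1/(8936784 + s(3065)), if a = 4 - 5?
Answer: 1/8936784 ≈ 1.1190e-7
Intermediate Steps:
a = -1
s(n) = 0 (s(n) = -1*4*0 = -4*0 = 0)
1/(8936784 + s(3065)) = 1/(8936784 + 0) = 1/8936784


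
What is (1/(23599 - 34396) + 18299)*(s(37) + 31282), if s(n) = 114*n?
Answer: 7013887721000/10797 ≈ 6.4961e+8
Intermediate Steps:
(1/(23599 - 34396) + 18299)*(s(37) + 31282) = (1/(23599 - 34396) + 18299)*(114*37 + 31282) = (1/(-10797) + 18299)*(4218 + 31282) = (-1/10797 + 18299)*35500 = (197574302/10797)*35500 = 7013887721000/10797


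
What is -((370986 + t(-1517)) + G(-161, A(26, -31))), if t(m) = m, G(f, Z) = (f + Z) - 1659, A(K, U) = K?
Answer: -367675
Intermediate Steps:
G(f, Z) = -1659 + Z + f (G(f, Z) = (Z + f) - 1659 = -1659 + Z + f)
-((370986 + t(-1517)) + G(-161, A(26, -31))) = -((370986 - 1517) + (-1659 + 26 - 161)) = -(369469 - 1794) = -1*367675 = -367675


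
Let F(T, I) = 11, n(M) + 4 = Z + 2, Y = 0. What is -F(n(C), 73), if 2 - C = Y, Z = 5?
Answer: -11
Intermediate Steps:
C = 2 (C = 2 - 1*0 = 2 + 0 = 2)
n(M) = 3 (n(M) = -4 + (5 + 2) = -4 + 7 = 3)
-F(n(C), 73) = -1*11 = -11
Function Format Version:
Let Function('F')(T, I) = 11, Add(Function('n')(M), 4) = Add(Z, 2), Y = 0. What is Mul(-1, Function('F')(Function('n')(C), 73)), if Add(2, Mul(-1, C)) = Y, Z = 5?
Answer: -11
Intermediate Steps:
C = 2 (C = Add(2, Mul(-1, 0)) = Add(2, 0) = 2)
Function('n')(M) = 3 (Function('n')(M) = Add(-4, Add(5, 2)) = Add(-4, 7) = 3)
Mul(-1, Function('F')(Function('n')(C), 73)) = Mul(-1, 11) = -11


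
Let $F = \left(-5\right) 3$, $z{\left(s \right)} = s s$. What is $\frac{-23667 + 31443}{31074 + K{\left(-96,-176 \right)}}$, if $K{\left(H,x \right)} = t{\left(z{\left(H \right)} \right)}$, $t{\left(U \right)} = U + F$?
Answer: $\frac{864}{4475} \approx 0.19307$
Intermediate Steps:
$z{\left(s \right)} = s^{2}$
$F = -15$
$t{\left(U \right)} = -15 + U$ ($t{\left(U \right)} = U - 15 = -15 + U$)
$K{\left(H,x \right)} = -15 + H^{2}$
$\frac{-23667 + 31443}{31074 + K{\left(-96,-176 \right)}} = \frac{-23667 + 31443}{31074 - \left(15 - \left(-96\right)^{2}\right)} = \frac{7776}{31074 + \left(-15 + 9216\right)} = \frac{7776}{31074 + 9201} = \frac{7776}{40275} = 7776 \cdot \frac{1}{40275} = \frac{864}{4475}$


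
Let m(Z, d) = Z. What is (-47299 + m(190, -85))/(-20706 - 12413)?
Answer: 47109/33119 ≈ 1.4224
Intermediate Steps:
(-47299 + m(190, -85))/(-20706 - 12413) = (-47299 + 190)/(-20706 - 12413) = -47109/(-33119) = -47109*(-1/33119) = 47109/33119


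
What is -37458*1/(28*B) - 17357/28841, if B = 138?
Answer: -191232271/18573604 ≈ -10.296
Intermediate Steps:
-37458*1/(28*B) - 17357/28841 = -37458/(138*28) - 17357/28841 = -37458/3864 - 17357*1/28841 = -37458*1/3864 - 17357/28841 = -6243/644 - 17357/28841 = -191232271/18573604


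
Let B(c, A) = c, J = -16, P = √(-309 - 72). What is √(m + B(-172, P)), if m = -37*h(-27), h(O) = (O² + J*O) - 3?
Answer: I*√43018 ≈ 207.41*I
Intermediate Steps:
P = I*√381 (P = √(-381) = I*√381 ≈ 19.519*I)
h(O) = -3 + O² - 16*O (h(O) = (O² - 16*O) - 3 = -3 + O² - 16*O)
m = -42846 (m = -37*(-3 + (-27)² - 16*(-27)) = -37*(-3 + 729 + 432) = -37*1158 = -42846)
√(m + B(-172, P)) = √(-42846 - 172) = √(-43018) = I*√43018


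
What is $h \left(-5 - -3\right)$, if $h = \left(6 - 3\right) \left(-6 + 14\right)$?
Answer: $-48$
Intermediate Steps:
$h = 24$ ($h = 3 \cdot 8 = 24$)
$h \left(-5 - -3\right) = 24 \left(-5 - -3\right) = 24 \left(-5 + 3\right) = 24 \left(-2\right) = -48$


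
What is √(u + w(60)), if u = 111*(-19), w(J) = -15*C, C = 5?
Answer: 2*I*√546 ≈ 46.733*I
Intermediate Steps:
w(J) = -75 (w(J) = -15*5 = -75)
u = -2109
√(u + w(60)) = √(-2109 - 75) = √(-2184) = 2*I*√546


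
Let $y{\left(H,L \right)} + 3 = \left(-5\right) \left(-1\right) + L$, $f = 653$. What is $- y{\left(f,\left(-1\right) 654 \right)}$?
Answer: $652$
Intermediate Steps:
$y{\left(H,L \right)} = 2 + L$ ($y{\left(H,L \right)} = -3 + \left(\left(-5\right) \left(-1\right) + L\right) = -3 + \left(5 + L\right) = 2 + L$)
$- y{\left(f,\left(-1\right) 654 \right)} = - (2 - 654) = \left(-1\right) \left(-652\right) = 652$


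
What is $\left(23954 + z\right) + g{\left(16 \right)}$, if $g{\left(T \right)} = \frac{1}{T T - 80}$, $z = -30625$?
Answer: $- \frac{1174095}{176} \approx -6671.0$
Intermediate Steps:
$g{\left(T \right)} = \frac{1}{-80 + T^{2}}$ ($g{\left(T \right)} = \frac{1}{T^{2} - 80} = \frac{1}{-80 + T^{2}}$)
$\left(23954 + z\right) + g{\left(16 \right)} = \left(23954 - 30625\right) + \frac{1}{-80 + 16^{2}} = -6671 + \frac{1}{-80 + 256} = -6671 + \frac{1}{176} = - \frac{1174095}{176}$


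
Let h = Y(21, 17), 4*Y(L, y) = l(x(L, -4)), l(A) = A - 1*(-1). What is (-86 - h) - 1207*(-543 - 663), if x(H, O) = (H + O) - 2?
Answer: 1455552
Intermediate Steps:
x(H, O) = -2 + H + O
l(A) = 1 + A (l(A) = A + 1 = 1 + A)
Y(L, y) = -5/4 + L/4 (Y(L, y) = (1 + (-2 + L - 4))/4 = (1 + (-6 + L))/4 = (-5 + L)/4 = -5/4 + L/4)
h = 4 (h = -5/4 + (¼)*21 = -5/4 + 21/4 = 4)
(-86 - h) - 1207*(-543 - 663) = (-86 - 1*4) - 1207*(-543 - 663) = (-86 - 4) - 1207*(-1206) = -90 + 1455642 = 1455552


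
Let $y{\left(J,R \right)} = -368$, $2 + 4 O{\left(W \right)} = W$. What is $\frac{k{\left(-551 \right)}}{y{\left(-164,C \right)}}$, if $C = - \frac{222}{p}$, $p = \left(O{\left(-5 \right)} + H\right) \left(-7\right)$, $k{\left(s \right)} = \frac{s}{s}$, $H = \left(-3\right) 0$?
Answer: $- \frac{1}{368} \approx -0.0027174$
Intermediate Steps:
$H = 0$
$O{\left(W \right)} = - \frac{1}{2} + \frac{W}{4}$
$k{\left(s \right)} = 1$
$p = \frac{49}{4}$ ($p = \left(\left(- \frac{1}{2} + \frac{1}{4} \left(-5\right)\right) + 0\right) \left(-7\right) = \left(\left(- \frac{1}{2} - \frac{5}{4}\right) + 0\right) \left(-7\right) = \left(- \frac{7}{4} + 0\right) \left(-7\right) = \left(- \frac{7}{4}\right) \left(-7\right) = \frac{49}{4} \approx 12.25$)
$C = - \frac{888}{49}$ ($C = - \frac{222}{\frac{49}{4}} = \left(-222\right) \frac{4}{49} = - \frac{888}{49} \approx -18.122$)
$\frac{k{\left(-551 \right)}}{y{\left(-164,C \right)}} = 1 \frac{1}{-368} = 1 \left(- \frac{1}{368}\right) = - \frac{1}{368}$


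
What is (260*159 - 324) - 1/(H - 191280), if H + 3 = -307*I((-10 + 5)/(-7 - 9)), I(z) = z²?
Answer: 2008804661224/48976123 ≈ 41016.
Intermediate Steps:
H = -8443/256 (H = -3 - 307*(-10 + 5)²/(-7 - 9)² = -3 - 307*(-5/(-16))² = -3 - 307*(-5*(-1/16))² = -3 - 307*(5/16)² = -3 - 307*25/256 = -3 - 7675/256 = -8443/256 ≈ -32.980)
(260*159 - 324) - 1/(H - 191280) = (260*159 - 324) - 1/(-8443/256 - 191280) = (41340 - 324) - 1/(-48976123/256) = 41016 - 1*(-256/48976123) = 41016 + 256/48976123 = 2008804661224/48976123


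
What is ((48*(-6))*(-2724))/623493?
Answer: 87168/69277 ≈ 1.2583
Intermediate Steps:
((48*(-6))*(-2724))/623493 = -288*(-2724)*(1/623493) = 784512*(1/623493) = 87168/69277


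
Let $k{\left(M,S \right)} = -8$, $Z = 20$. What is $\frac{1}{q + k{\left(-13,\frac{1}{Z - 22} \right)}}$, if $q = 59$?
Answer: $\frac{1}{51} \approx 0.019608$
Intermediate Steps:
$\frac{1}{q + k{\left(-13,\frac{1}{Z - 22} \right)}} = \frac{1}{59 - 8} = \frac{1}{51}$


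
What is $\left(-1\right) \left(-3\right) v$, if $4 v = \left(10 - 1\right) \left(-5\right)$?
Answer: $- \frac{135}{4} \approx -33.75$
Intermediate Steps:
$v = - \frac{45}{4}$ ($v = \frac{\left(10 - 1\right) \left(-5\right)}{4} = \frac{9 \left(-5\right)}{4} = \frac{1}{4} \left(-45\right) = - \frac{45}{4} \approx -11.25$)
$\left(-1\right) \left(-3\right) v = \left(-1\right) \left(-3\right) \left(- \frac{45}{4}\right) = 3 \left(- \frac{45}{4}\right) = - \frac{135}{4}$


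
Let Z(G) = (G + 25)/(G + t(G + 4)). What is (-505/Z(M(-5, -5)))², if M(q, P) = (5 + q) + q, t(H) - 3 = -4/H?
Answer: 10201/4 ≈ 2550.3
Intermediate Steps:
t(H) = 3 - 4/H
M(q, P) = 5 + 2*q
Z(G) = (25 + G)/(3 + G - 4/(4 + G)) (Z(G) = (G + 25)/(G + (3 - 4/(G + 4))) = (25 + G)/(G + (3 - 4/(4 + G))) = (25 + G)/(3 + G - 4/(4 + G)))
(-505/Z(M(-5, -5)))² = (-505*(8 + 3*(5 + 2*(-5)) + (5 + 2*(-5))*(4 + (5 + 2*(-5))))/((4 + (5 + 2*(-5)))*(25 + (5 + 2*(-5)))))² = (-505*(8 + 3*(5 - 10) + (5 - 10)*(4 + (5 - 10)))/((4 + (5 - 10))*(25 + (5 - 10))))² = (-505*(8 + 3*(-5) - 5*(4 - 5))/((4 - 5)*(25 - 5)))² = (-505/(-1*20/(8 - 15 - 5*(-1))))² = (-505/(-1*20/(8 - 15 + 5)))² = (-505/(-1*20/(-2)))² = (-505/((-½*(-1)*20)))² = (-505/10)² = (-505*⅒)² = (-101/2)² = 10201/4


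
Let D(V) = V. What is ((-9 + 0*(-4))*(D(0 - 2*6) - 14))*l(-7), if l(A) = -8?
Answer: -1872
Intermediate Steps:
((-9 + 0*(-4))*(D(0 - 2*6) - 14))*l(-7) = ((-9 + 0*(-4))*((0 - 2*6) - 14))*(-8) = ((-9 + 0)*((0 - 12) - 14))*(-8) = -9*(-12 - 14)*(-8) = -9*(-26)*(-8) = 234*(-8) = -1872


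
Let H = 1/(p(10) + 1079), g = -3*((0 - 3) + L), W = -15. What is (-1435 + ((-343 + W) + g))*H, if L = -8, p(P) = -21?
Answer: -880/529 ≈ -1.6635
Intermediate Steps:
g = 33 (g = -3*((0 - 3) - 8) = -3*(-3 - 8) = -3*(-11) = 33)
H = 1/1058 (H = 1/(-21 + 1079) = 1/1058 ≈ 0.00094518)
(-1435 + ((-343 + W) + g))*H = (-1435 + ((-343 - 15) + 33))*(1/1058) = (-1435 + (-358 + 33))*(1/1058) = (-1435 - 325)*(1/1058) = -1760*1/1058 = -880/529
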